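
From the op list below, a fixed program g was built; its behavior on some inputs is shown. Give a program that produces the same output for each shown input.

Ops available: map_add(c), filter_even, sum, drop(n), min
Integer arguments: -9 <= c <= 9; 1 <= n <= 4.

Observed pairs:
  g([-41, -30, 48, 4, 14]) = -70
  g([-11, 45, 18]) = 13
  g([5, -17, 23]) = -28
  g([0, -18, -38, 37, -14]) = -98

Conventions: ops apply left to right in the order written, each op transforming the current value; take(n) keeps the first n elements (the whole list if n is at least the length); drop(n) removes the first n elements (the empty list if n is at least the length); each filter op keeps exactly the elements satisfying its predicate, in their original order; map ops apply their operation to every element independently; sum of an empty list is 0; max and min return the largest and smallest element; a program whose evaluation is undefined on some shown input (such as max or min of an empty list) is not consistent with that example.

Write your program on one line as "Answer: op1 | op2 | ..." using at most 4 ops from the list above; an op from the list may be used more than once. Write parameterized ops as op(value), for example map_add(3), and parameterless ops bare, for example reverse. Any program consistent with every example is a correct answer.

map_add(3) | map_add(-8) | map_add(-8) | sum

Check, running the answer program on each example:
  [-41, -30, 48, 4, 14] -> [-38, -27, 51, 7, 17] -> [-46, -35, 43, -1, 9] -> [-54, -43, 35, -9, 1] -> -70
  [-11, 45, 18] -> [-8, 48, 21] -> [-16, 40, 13] -> [-24, 32, 5] -> 13
  [5, -17, 23] -> [8, -14, 26] -> [0, -22, 18] -> [-8, -30, 10] -> -28
  [0, -18, -38, 37, -14] -> [3, -15, -35, 40, -11] -> [-5, -23, -43, 32, -19] -> [-13, -31, -51, 24, -27] -> -98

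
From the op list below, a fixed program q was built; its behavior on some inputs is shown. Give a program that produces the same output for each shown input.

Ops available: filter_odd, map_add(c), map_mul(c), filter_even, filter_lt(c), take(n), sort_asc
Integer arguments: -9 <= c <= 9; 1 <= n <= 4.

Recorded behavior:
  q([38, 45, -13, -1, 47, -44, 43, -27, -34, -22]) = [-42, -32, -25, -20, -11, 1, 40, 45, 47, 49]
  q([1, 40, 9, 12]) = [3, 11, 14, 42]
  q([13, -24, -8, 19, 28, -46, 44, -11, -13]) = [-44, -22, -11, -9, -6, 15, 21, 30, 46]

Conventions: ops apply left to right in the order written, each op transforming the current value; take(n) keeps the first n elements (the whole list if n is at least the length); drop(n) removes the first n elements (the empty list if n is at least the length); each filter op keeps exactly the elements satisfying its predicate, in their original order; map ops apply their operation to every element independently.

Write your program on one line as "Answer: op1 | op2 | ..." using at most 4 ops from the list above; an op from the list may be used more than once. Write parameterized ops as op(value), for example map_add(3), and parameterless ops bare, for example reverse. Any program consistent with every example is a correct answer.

map_add(-7) | map_add(9) | sort_asc

Check, running the answer program on each example:
  [38, 45, -13, -1, 47, -44, 43, -27, -34, -22] -> [31, 38, -20, -8, 40, -51, 36, -34, -41, -29] -> [40, 47, -11, 1, 49, -42, 45, -25, -32, -20] -> [-42, -32, -25, -20, -11, 1, 40, 45, 47, 49]
  [1, 40, 9, 12] -> [-6, 33, 2, 5] -> [3, 42, 11, 14] -> [3, 11, 14, 42]
  [13, -24, -8, 19, 28, -46, 44, -11, -13] -> [6, -31, -15, 12, 21, -53, 37, -18, -20] -> [15, -22, -6, 21, 30, -44, 46, -9, -11] -> [-44, -22, -11, -9, -6, 15, 21, 30, 46]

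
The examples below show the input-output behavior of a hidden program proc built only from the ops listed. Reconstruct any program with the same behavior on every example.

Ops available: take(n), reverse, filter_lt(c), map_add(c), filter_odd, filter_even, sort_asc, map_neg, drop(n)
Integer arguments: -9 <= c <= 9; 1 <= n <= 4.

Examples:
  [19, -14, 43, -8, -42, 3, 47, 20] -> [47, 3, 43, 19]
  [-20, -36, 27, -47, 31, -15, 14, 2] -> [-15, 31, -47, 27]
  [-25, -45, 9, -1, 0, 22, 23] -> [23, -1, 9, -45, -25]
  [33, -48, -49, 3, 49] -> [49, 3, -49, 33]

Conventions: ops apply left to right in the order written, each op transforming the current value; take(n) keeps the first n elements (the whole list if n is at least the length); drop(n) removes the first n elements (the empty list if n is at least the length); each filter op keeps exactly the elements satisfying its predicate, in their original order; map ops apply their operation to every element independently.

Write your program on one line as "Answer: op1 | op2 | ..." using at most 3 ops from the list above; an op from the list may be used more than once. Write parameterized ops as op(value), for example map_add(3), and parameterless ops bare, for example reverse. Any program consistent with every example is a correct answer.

reverse | filter_odd

Check, running the answer program on each example:
  [19, -14, 43, -8, -42, 3, 47, 20] -> [20, 47, 3, -42, -8, 43, -14, 19] -> [47, 3, 43, 19]
  [-20, -36, 27, -47, 31, -15, 14, 2] -> [2, 14, -15, 31, -47, 27, -36, -20] -> [-15, 31, -47, 27]
  [-25, -45, 9, -1, 0, 22, 23] -> [23, 22, 0, -1, 9, -45, -25] -> [23, -1, 9, -45, -25]
  [33, -48, -49, 3, 49] -> [49, 3, -49, -48, 33] -> [49, 3, -49, 33]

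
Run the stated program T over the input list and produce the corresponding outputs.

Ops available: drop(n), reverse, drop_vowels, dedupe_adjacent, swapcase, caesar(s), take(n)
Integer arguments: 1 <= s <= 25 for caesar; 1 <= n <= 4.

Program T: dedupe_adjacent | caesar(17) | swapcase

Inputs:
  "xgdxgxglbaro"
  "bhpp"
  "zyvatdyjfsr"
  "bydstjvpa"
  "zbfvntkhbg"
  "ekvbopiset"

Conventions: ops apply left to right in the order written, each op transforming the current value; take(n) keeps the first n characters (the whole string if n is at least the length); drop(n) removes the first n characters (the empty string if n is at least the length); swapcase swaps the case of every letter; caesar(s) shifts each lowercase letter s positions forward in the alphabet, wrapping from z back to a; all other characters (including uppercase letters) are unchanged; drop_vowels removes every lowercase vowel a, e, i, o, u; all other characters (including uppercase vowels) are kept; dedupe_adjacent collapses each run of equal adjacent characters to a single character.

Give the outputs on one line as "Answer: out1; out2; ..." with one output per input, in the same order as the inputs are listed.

"OXUOXOXCSRIF"; "SYG"; "QPMRKUPAWJI"; "SPUJKAMGR"; "QSWMEKBYSX"; "VBMSFGZJVK"

Execution, op by op:
  "xgdxgxglbaro" -> "xgdxgxglbaro" -> "oxuoxoxcsrif" -> "OXUOXOXCSRIF"
  "bhpp" -> "bhp" -> "syg" -> "SYG"
  "zyvatdyjfsr" -> "zyvatdyjfsr" -> "qpmrkupawji" -> "QPMRKUPAWJI"
  "bydstjvpa" -> "bydstjvpa" -> "spujkamgr" -> "SPUJKAMGR"
  "zbfvntkhbg" -> "zbfvntkhbg" -> "qswmekbysx" -> "QSWMEKBYSX"
  "ekvbopiset" -> "ekvbopiset" -> "vbmsfgzjvk" -> "VBMSFGZJVK"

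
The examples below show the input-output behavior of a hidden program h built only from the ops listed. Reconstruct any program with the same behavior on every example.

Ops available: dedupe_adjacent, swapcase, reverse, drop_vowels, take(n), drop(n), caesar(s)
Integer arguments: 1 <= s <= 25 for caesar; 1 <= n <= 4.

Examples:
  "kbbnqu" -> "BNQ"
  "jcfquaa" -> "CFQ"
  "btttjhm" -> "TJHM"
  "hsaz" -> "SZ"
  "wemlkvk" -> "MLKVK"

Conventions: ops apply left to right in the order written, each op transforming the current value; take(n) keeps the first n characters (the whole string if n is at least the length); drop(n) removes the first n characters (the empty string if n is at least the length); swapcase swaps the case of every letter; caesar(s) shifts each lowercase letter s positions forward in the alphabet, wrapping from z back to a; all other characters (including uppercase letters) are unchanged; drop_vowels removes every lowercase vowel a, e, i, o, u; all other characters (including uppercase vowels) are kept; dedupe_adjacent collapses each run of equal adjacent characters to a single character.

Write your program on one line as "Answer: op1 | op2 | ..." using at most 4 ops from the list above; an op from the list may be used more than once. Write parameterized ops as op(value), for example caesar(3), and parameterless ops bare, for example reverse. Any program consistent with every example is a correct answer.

drop_vowels | swapcase | dedupe_adjacent | drop(1)

Check, running the answer program on each example:
  "kbbnqu" -> "kbbnq" -> "KBBNQ" -> "KBNQ" -> "BNQ"
  "jcfquaa" -> "jcfq" -> "JCFQ" -> "JCFQ" -> "CFQ"
  "btttjhm" -> "btttjhm" -> "BTTTJHM" -> "BTJHM" -> "TJHM"
  "hsaz" -> "hsz" -> "HSZ" -> "HSZ" -> "SZ"
  "wemlkvk" -> "wmlkvk" -> "WMLKVK" -> "WMLKVK" -> "MLKVK"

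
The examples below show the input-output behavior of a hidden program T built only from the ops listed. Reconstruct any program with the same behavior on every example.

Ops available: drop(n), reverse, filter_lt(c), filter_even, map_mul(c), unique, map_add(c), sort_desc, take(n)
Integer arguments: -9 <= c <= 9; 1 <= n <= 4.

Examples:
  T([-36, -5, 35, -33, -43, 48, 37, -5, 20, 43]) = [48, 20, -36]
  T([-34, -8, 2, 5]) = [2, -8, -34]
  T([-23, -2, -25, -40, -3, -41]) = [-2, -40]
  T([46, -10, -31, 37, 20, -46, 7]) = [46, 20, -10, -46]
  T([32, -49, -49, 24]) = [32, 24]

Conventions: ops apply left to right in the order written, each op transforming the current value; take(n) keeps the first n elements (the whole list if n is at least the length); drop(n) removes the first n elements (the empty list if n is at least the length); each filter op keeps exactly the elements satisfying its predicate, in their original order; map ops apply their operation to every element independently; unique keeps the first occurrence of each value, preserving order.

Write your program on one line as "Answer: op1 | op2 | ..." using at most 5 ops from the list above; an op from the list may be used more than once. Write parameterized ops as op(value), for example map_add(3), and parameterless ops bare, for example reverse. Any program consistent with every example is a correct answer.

unique | reverse | filter_even | reverse | sort_desc

Check, running the answer program on each example:
  [-36, -5, 35, -33, -43, 48, 37, -5, 20, 43] -> [-36, -5, 35, -33, -43, 48, 37, 20, 43] -> [43, 20, 37, 48, -43, -33, 35, -5, -36] -> [20, 48, -36] -> [-36, 48, 20] -> [48, 20, -36]
  [-34, -8, 2, 5] -> [-34, -8, 2, 5] -> [5, 2, -8, -34] -> [2, -8, -34] -> [-34, -8, 2] -> [2, -8, -34]
  [-23, -2, -25, -40, -3, -41] -> [-23, -2, -25, -40, -3, -41] -> [-41, -3, -40, -25, -2, -23] -> [-40, -2] -> [-2, -40] -> [-2, -40]
  [46, -10, -31, 37, 20, -46, 7] -> [46, -10, -31, 37, 20, -46, 7] -> [7, -46, 20, 37, -31, -10, 46] -> [-46, 20, -10, 46] -> [46, -10, 20, -46] -> [46, 20, -10, -46]
  [32, -49, -49, 24] -> [32, -49, 24] -> [24, -49, 32] -> [24, 32] -> [32, 24] -> [32, 24]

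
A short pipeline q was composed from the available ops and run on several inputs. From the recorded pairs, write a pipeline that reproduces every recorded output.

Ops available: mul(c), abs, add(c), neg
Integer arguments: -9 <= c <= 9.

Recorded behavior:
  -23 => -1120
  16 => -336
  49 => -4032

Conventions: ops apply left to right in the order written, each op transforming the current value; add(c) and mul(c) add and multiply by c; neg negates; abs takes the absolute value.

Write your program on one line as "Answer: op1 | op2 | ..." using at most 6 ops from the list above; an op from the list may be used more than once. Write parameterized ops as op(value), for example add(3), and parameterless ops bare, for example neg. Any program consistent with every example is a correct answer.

abs | add(-4) | add(-9) | mul(-8) | mul(-2) | mul(-7)

Check, running the answer program on each example:
  -23 -> 23 -> 19 -> 10 -> -80 -> 160 -> -1120
  16 -> 16 -> 12 -> 3 -> -24 -> 48 -> -336
  49 -> 49 -> 45 -> 36 -> -288 -> 576 -> -4032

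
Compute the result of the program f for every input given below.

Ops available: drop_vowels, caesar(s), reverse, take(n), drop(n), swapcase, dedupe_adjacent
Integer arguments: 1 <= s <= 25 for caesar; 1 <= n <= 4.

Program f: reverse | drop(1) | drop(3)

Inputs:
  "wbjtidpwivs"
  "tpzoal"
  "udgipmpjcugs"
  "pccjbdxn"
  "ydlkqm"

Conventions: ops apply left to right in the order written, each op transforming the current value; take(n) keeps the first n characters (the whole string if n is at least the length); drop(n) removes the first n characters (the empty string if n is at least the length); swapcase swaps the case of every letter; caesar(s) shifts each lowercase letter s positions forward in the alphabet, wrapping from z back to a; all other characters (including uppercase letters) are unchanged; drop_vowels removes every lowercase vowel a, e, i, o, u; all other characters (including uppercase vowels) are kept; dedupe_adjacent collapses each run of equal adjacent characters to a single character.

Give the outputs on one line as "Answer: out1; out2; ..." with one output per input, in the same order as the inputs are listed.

"pditjbw"; "pt"; "jpmpigdu"; "jccp"; "dy"

Execution, op by op:
  "wbjtidpwivs" -> "sviwpditjbw" -> "viwpditjbw" -> "pditjbw"
  "tpzoal" -> "laozpt" -> "aozpt" -> "pt"
  "udgipmpjcugs" -> "sgucjpmpigdu" -> "gucjpmpigdu" -> "jpmpigdu"
  "pccjbdxn" -> "nxdbjccp" -> "xdbjccp" -> "jccp"
  "ydlkqm" -> "mqkldy" -> "qkldy" -> "dy"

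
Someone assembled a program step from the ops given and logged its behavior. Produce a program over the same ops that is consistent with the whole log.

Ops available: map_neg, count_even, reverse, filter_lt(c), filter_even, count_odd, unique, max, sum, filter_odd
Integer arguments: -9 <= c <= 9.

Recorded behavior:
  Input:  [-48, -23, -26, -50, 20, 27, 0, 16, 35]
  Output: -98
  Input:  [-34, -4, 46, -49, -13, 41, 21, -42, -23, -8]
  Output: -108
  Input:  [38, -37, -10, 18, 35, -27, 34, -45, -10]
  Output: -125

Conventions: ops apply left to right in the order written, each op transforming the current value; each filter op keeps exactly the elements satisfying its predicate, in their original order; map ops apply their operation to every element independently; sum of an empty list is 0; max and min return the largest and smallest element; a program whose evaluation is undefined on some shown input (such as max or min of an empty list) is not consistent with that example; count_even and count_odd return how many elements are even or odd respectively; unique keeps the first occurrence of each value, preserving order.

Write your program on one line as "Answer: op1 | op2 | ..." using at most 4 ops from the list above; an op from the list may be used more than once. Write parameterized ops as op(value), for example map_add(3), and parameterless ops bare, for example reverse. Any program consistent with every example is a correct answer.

map_neg | filter_lt(-5) | sum

Check, running the answer program on each example:
  [-48, -23, -26, -50, 20, 27, 0, 16, 35] -> [48, 23, 26, 50, -20, -27, 0, -16, -35] -> [-20, -27, -16, -35] -> -98
  [-34, -4, 46, -49, -13, 41, 21, -42, -23, -8] -> [34, 4, -46, 49, 13, -41, -21, 42, 23, 8] -> [-46, -41, -21] -> -108
  [38, -37, -10, 18, 35, -27, 34, -45, -10] -> [-38, 37, 10, -18, -35, 27, -34, 45, 10] -> [-38, -18, -35, -34] -> -125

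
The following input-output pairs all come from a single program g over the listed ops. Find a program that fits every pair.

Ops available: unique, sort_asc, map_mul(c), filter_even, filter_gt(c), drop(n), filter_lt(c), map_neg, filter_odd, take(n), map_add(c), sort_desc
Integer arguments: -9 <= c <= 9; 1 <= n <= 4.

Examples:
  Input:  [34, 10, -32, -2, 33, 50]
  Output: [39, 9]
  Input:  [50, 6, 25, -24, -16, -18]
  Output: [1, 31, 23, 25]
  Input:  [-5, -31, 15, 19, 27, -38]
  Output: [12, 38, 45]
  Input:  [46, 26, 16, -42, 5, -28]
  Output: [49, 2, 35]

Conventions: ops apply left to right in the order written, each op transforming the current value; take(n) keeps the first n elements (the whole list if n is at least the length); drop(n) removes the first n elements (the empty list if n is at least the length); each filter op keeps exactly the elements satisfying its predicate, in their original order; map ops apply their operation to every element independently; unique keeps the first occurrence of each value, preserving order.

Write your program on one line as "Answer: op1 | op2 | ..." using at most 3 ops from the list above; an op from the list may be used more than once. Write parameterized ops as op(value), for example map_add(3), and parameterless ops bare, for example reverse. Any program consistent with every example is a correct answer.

map_neg | map_add(7) | filter_gt(0)

Check, running the answer program on each example:
  [34, 10, -32, -2, 33, 50] -> [-34, -10, 32, 2, -33, -50] -> [-27, -3, 39, 9, -26, -43] -> [39, 9]
  [50, 6, 25, -24, -16, -18] -> [-50, -6, -25, 24, 16, 18] -> [-43, 1, -18, 31, 23, 25] -> [1, 31, 23, 25]
  [-5, -31, 15, 19, 27, -38] -> [5, 31, -15, -19, -27, 38] -> [12, 38, -8, -12, -20, 45] -> [12, 38, 45]
  [46, 26, 16, -42, 5, -28] -> [-46, -26, -16, 42, -5, 28] -> [-39, -19, -9, 49, 2, 35] -> [49, 2, 35]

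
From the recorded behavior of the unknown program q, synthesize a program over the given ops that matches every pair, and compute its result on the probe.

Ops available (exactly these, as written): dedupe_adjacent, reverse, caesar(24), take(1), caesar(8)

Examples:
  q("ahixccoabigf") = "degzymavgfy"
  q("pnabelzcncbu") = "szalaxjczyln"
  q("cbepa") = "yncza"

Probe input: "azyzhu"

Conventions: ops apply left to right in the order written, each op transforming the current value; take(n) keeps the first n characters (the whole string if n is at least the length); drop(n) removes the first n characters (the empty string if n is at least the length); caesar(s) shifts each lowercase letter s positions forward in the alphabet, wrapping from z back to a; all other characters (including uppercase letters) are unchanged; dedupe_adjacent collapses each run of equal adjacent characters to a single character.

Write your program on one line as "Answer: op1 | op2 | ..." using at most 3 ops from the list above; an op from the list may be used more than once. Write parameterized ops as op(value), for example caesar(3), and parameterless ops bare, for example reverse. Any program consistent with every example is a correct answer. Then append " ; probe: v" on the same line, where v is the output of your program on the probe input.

reverse | caesar(24) | dedupe_adjacent ; probe: "sfxwxy"

Check, running the answer program on each example:
  "ahixccoabigf" -> "fgibaoccxiha" -> "degzymaavgfy" -> "degzymavgfy"
  "pnabelzcncbu" -> "ubcnczlebanp" -> "szalaxjczyln" -> "szalaxjczyln"
  "cbepa" -> "apebc" -> "yncza" -> "yncza"
  probe: "azyzhu" -> "uhzyza" -> "sfxwxy" -> "sfxwxy"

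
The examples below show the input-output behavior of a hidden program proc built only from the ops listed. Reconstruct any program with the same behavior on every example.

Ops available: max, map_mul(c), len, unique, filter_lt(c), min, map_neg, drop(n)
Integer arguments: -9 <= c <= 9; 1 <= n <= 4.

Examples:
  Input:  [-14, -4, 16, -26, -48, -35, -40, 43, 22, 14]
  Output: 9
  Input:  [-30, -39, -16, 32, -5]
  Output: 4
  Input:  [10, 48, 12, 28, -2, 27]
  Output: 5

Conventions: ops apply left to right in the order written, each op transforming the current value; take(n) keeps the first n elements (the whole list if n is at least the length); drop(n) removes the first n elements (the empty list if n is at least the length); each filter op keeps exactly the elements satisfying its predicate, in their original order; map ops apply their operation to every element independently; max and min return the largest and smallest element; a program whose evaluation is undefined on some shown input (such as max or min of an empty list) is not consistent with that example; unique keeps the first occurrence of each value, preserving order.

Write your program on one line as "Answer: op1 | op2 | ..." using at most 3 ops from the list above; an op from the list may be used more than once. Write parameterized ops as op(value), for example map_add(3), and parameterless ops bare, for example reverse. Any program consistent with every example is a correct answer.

map_neg | drop(1) | len

Check, running the answer program on each example:
  [-14, -4, 16, -26, -48, -35, -40, 43, 22, 14] -> [14, 4, -16, 26, 48, 35, 40, -43, -22, -14] -> [4, -16, 26, 48, 35, 40, -43, -22, -14] -> 9
  [-30, -39, -16, 32, -5] -> [30, 39, 16, -32, 5] -> [39, 16, -32, 5] -> 4
  [10, 48, 12, 28, -2, 27] -> [-10, -48, -12, -28, 2, -27] -> [-48, -12, -28, 2, -27] -> 5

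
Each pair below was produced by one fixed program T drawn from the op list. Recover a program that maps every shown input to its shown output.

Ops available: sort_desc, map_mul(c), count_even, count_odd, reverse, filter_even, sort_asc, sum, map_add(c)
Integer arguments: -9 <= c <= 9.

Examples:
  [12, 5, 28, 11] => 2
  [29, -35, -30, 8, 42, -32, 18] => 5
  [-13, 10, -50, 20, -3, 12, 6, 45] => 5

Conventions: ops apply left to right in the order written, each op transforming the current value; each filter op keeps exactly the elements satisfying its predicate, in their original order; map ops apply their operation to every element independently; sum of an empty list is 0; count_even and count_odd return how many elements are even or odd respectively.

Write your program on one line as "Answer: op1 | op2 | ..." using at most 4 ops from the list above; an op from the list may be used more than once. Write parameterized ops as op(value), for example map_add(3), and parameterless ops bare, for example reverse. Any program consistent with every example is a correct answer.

reverse | map_mul(-7) | map_add(1) | count_odd

Check, running the answer program on each example:
  [12, 5, 28, 11] -> [11, 28, 5, 12] -> [-77, -196, -35, -84] -> [-76, -195, -34, -83] -> 2
  [29, -35, -30, 8, 42, -32, 18] -> [18, -32, 42, 8, -30, -35, 29] -> [-126, 224, -294, -56, 210, 245, -203] -> [-125, 225, -293, -55, 211, 246, -202] -> 5
  [-13, 10, -50, 20, -3, 12, 6, 45] -> [45, 6, 12, -3, 20, -50, 10, -13] -> [-315, -42, -84, 21, -140, 350, -70, 91] -> [-314, -41, -83, 22, -139, 351, -69, 92] -> 5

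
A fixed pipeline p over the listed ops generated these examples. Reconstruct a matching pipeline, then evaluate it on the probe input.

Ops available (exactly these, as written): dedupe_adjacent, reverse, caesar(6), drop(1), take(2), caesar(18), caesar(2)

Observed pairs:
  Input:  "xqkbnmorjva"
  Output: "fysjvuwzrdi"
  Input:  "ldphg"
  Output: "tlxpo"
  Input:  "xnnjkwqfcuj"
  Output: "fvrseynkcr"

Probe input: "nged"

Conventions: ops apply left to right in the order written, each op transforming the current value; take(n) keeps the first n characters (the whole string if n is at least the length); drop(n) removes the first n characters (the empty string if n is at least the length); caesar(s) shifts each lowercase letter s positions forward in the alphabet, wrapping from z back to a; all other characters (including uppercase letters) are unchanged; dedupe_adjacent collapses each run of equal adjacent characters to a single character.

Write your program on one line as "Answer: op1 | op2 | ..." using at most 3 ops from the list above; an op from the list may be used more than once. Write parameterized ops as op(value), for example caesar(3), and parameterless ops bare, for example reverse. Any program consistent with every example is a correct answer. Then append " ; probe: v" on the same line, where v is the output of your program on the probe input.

caesar(6) | dedupe_adjacent | caesar(2) ; probe: "voml"

Check, running the answer program on each example:
  "xqkbnmorjva" -> "dwqhtsuxpbg" -> "dwqhtsuxpbg" -> "fysjvuwzrdi"
  "ldphg" -> "rjvnm" -> "rjvnm" -> "tlxpo"
  "xnnjkwqfcuj" -> "dttpqcwliap" -> "dtpqcwliap" -> "fvrseynkcr"
  probe: "nged" -> "tmkj" -> "tmkj" -> "voml"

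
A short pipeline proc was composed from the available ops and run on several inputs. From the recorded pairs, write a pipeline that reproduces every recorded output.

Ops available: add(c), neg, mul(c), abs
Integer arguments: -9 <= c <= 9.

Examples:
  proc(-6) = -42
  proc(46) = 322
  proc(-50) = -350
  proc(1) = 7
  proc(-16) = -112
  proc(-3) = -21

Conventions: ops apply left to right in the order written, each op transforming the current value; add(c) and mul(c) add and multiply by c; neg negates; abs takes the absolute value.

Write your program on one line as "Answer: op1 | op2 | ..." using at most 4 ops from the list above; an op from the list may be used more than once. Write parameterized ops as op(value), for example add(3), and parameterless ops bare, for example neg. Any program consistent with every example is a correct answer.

neg | mul(7) | neg

Check, running the answer program on each example:
  -6 -> 6 -> 42 -> -42
  46 -> -46 -> -322 -> 322
  -50 -> 50 -> 350 -> -350
  1 -> -1 -> -7 -> 7
  -16 -> 16 -> 112 -> -112
  -3 -> 3 -> 21 -> -21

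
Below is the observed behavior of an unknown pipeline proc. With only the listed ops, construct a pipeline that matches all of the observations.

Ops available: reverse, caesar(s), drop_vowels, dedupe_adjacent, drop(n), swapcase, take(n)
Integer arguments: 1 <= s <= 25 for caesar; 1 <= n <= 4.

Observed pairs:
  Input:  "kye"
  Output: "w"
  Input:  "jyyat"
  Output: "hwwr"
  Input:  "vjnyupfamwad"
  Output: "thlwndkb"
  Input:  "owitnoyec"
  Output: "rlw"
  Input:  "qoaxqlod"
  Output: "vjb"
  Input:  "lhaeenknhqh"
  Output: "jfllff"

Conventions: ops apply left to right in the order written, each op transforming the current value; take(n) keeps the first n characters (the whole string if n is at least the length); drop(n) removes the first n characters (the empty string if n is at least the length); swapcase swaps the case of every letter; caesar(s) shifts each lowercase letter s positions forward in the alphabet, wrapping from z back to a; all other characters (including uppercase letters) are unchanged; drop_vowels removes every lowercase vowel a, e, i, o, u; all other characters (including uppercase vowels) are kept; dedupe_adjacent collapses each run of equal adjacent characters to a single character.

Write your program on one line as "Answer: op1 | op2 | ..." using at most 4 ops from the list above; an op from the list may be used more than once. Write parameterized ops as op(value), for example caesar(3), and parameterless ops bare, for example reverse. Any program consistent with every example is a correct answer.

drop_vowels | caesar(21) | caesar(3) | drop_vowels

Check, running the answer program on each example:
  "kye" -> "ky" -> "ft" -> "iw" -> "w"
  "jyyat" -> "jyyt" -> "etto" -> "hwwr" -> "hwwr"
  "vjnyupfamwad" -> "vjnypfmwd" -> "qeitkahry" -> "thlwndkub" -> "thlwndkb"
  "owitnoyec" -> "wtnyc" -> "roitx" -> "urlwa" -> "rlw"
  "qoaxqlod" -> "qxqld" -> "lslgy" -> "ovojb" -> "vjb"
  "lhaeenknhqh" -> "lhnknhqh" -> "gcificlc" -> "jflilfof" -> "jfllff"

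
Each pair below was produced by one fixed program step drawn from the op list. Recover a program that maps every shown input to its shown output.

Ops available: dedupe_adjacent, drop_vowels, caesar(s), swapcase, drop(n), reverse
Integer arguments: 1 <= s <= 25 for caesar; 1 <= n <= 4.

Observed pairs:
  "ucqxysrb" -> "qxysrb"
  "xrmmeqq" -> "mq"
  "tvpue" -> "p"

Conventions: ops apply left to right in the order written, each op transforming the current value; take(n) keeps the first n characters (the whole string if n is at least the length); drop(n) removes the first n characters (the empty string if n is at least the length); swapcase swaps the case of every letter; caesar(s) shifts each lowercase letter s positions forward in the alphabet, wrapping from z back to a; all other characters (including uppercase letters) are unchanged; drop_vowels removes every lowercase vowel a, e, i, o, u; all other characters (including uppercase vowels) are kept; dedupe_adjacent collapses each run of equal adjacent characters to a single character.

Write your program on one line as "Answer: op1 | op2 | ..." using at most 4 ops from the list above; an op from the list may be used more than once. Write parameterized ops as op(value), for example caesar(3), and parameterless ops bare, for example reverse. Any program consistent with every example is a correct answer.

drop(2) | drop_vowels | dedupe_adjacent

Check, running the answer program on each example:
  "ucqxysrb" -> "qxysrb" -> "qxysrb" -> "qxysrb"
  "xrmmeqq" -> "mmeqq" -> "mmqq" -> "mq"
  "tvpue" -> "pue" -> "p" -> "p"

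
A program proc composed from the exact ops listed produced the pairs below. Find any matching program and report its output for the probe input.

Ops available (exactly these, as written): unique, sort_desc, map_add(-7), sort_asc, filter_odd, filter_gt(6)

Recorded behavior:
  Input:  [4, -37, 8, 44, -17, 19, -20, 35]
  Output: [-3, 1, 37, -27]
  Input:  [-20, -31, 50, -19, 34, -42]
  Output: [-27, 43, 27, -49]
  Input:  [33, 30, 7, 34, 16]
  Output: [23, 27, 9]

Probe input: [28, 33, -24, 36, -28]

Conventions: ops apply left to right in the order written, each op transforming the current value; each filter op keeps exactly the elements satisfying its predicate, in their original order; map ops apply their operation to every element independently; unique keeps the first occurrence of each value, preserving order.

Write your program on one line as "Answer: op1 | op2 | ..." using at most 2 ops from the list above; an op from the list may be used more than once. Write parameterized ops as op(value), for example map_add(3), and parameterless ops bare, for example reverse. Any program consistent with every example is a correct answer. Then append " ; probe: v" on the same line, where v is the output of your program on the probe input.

map_add(-7) | filter_odd ; probe: [21, -31, 29, -35]

Check, running the answer program on each example:
  [4, -37, 8, 44, -17, 19, -20, 35] -> [-3, -44, 1, 37, -24, 12, -27, 28] -> [-3, 1, 37, -27]
  [-20, -31, 50, -19, 34, -42] -> [-27, -38, 43, -26, 27, -49] -> [-27, 43, 27, -49]
  [33, 30, 7, 34, 16] -> [26, 23, 0, 27, 9] -> [23, 27, 9]
  probe: [28, 33, -24, 36, -28] -> [21, 26, -31, 29, -35] -> [21, -31, 29, -35]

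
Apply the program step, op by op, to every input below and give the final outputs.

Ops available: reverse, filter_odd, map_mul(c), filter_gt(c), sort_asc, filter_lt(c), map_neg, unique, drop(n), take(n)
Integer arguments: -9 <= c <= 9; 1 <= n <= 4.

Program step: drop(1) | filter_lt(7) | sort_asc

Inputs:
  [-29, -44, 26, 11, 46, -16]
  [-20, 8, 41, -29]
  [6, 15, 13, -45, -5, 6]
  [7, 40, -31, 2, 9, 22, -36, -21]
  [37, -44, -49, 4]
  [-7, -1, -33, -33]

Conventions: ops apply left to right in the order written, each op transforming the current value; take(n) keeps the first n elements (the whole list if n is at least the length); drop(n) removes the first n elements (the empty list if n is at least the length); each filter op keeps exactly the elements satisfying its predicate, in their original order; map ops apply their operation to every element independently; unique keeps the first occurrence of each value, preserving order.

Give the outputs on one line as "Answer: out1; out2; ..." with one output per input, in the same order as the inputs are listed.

Execution, op by op:
  [-29, -44, 26, 11, 46, -16] -> [-44, 26, 11, 46, -16] -> [-44, -16] -> [-44, -16]
  [-20, 8, 41, -29] -> [8, 41, -29] -> [-29] -> [-29]
  [6, 15, 13, -45, -5, 6] -> [15, 13, -45, -5, 6] -> [-45, -5, 6] -> [-45, -5, 6]
  [7, 40, -31, 2, 9, 22, -36, -21] -> [40, -31, 2, 9, 22, -36, -21] -> [-31, 2, -36, -21] -> [-36, -31, -21, 2]
  [37, -44, -49, 4] -> [-44, -49, 4] -> [-44, -49, 4] -> [-49, -44, 4]
  [-7, -1, -33, -33] -> [-1, -33, -33] -> [-1, -33, -33] -> [-33, -33, -1]

[-44, -16]; [-29]; [-45, -5, 6]; [-36, -31, -21, 2]; [-49, -44, 4]; [-33, -33, -1]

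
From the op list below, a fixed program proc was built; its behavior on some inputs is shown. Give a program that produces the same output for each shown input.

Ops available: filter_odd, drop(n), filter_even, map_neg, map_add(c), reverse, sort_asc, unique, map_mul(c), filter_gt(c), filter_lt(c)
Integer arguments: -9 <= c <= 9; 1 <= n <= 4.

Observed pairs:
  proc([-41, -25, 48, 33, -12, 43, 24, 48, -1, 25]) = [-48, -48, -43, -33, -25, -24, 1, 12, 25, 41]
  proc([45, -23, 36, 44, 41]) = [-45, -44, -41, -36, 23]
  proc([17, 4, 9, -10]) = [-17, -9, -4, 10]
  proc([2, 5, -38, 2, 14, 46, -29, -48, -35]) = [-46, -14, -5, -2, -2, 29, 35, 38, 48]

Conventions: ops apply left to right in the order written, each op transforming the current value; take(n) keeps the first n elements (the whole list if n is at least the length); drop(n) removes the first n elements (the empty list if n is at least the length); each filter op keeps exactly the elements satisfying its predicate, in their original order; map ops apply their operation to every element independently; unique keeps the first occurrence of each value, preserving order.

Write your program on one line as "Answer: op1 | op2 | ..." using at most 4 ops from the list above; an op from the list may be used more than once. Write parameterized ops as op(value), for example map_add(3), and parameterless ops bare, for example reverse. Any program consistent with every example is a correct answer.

reverse | sort_asc | map_mul(-1) | reverse

Check, running the answer program on each example:
  [-41, -25, 48, 33, -12, 43, 24, 48, -1, 25] -> [25, -1, 48, 24, 43, -12, 33, 48, -25, -41] -> [-41, -25, -12, -1, 24, 25, 33, 43, 48, 48] -> [41, 25, 12, 1, -24, -25, -33, -43, -48, -48] -> [-48, -48, -43, -33, -25, -24, 1, 12, 25, 41]
  [45, -23, 36, 44, 41] -> [41, 44, 36, -23, 45] -> [-23, 36, 41, 44, 45] -> [23, -36, -41, -44, -45] -> [-45, -44, -41, -36, 23]
  [17, 4, 9, -10] -> [-10, 9, 4, 17] -> [-10, 4, 9, 17] -> [10, -4, -9, -17] -> [-17, -9, -4, 10]
  [2, 5, -38, 2, 14, 46, -29, -48, -35] -> [-35, -48, -29, 46, 14, 2, -38, 5, 2] -> [-48, -38, -35, -29, 2, 2, 5, 14, 46] -> [48, 38, 35, 29, -2, -2, -5, -14, -46] -> [-46, -14, -5, -2, -2, 29, 35, 38, 48]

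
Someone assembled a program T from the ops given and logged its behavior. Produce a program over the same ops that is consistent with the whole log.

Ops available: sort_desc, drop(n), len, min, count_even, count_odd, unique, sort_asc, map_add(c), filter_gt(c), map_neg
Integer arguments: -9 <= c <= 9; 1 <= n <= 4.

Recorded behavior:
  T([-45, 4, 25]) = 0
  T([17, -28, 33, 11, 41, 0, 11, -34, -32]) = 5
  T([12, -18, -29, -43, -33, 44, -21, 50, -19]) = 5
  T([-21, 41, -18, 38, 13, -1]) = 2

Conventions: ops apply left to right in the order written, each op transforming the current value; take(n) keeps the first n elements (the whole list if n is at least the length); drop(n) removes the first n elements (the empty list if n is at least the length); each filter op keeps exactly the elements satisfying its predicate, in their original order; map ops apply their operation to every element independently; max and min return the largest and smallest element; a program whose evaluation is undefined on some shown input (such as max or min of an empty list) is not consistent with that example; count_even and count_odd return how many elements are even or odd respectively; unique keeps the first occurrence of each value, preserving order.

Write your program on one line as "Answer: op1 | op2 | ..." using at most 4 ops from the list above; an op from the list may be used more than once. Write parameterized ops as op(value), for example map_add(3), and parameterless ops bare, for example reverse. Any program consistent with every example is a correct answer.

sort_desc | drop(4) | len

Check, running the answer program on each example:
  [-45, 4, 25] -> [25, 4, -45] -> [] -> 0
  [17, -28, 33, 11, 41, 0, 11, -34, -32] -> [41, 33, 17, 11, 11, 0, -28, -32, -34] -> [11, 0, -28, -32, -34] -> 5
  [12, -18, -29, -43, -33, 44, -21, 50, -19] -> [50, 44, 12, -18, -19, -21, -29, -33, -43] -> [-19, -21, -29, -33, -43] -> 5
  [-21, 41, -18, 38, 13, -1] -> [41, 38, 13, -1, -18, -21] -> [-18, -21] -> 2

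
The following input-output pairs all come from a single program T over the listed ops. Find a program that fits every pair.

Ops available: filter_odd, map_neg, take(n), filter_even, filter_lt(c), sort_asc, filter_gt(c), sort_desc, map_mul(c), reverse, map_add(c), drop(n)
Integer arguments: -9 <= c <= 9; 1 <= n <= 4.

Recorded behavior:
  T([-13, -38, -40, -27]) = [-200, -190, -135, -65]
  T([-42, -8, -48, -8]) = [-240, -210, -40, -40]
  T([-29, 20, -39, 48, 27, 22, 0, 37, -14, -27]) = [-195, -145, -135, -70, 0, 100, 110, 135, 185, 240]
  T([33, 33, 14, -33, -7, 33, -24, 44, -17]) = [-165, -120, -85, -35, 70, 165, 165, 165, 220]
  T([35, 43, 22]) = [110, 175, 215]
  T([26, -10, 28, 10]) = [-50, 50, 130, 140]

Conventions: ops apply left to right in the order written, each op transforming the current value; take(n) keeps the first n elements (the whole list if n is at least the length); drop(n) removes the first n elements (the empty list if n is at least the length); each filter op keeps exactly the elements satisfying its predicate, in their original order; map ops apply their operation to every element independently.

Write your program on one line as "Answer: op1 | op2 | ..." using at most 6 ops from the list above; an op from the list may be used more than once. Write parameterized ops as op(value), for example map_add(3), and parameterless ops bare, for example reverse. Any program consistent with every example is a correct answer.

sort_asc | map_mul(-5) | sort_asc | map_neg | reverse

Check, running the answer program on each example:
  [-13, -38, -40, -27] -> [-40, -38, -27, -13] -> [200, 190, 135, 65] -> [65, 135, 190, 200] -> [-65, -135, -190, -200] -> [-200, -190, -135, -65]
  [-42, -8, -48, -8] -> [-48, -42, -8, -8] -> [240, 210, 40, 40] -> [40, 40, 210, 240] -> [-40, -40, -210, -240] -> [-240, -210, -40, -40]
  [-29, 20, -39, 48, 27, 22, 0, 37, -14, -27] -> [-39, -29, -27, -14, 0, 20, 22, 27, 37, 48] -> [195, 145, 135, 70, 0, -100, -110, -135, -185, -240] -> [-240, -185, -135, -110, -100, 0, 70, 135, 145, 195] -> [240, 185, 135, 110, 100, 0, -70, -135, -145, -195] -> [-195, -145, -135, -70, 0, 100, 110, 135, 185, 240]
  [33, 33, 14, -33, -7, 33, -24, 44, -17] -> [-33, -24, -17, -7, 14, 33, 33, 33, 44] -> [165, 120, 85, 35, -70, -165, -165, -165, -220] -> [-220, -165, -165, -165, -70, 35, 85, 120, 165] -> [220, 165, 165, 165, 70, -35, -85, -120, -165] -> [-165, -120, -85, -35, 70, 165, 165, 165, 220]
  [35, 43, 22] -> [22, 35, 43] -> [-110, -175, -215] -> [-215, -175, -110] -> [215, 175, 110] -> [110, 175, 215]
  [26, -10, 28, 10] -> [-10, 10, 26, 28] -> [50, -50, -130, -140] -> [-140, -130, -50, 50] -> [140, 130, 50, -50] -> [-50, 50, 130, 140]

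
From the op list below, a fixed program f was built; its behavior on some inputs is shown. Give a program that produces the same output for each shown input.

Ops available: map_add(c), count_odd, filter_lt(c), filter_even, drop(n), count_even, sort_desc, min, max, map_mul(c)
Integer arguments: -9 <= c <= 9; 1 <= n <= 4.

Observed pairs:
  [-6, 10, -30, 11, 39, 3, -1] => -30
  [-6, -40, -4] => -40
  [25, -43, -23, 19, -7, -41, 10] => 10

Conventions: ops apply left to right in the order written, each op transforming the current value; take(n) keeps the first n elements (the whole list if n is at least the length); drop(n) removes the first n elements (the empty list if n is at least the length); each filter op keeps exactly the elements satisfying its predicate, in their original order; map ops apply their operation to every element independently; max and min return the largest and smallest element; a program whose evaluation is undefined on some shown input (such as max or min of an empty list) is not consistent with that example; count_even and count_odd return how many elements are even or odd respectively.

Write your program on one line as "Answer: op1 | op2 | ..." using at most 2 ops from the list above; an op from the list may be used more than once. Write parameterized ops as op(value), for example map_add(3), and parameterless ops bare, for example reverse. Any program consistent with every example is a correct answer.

filter_even | min

Check, running the answer program on each example:
  [-6, 10, -30, 11, 39, 3, -1] -> [-6, 10, -30] -> -30
  [-6, -40, -4] -> [-6, -40, -4] -> -40
  [25, -43, -23, 19, -7, -41, 10] -> [10] -> 10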